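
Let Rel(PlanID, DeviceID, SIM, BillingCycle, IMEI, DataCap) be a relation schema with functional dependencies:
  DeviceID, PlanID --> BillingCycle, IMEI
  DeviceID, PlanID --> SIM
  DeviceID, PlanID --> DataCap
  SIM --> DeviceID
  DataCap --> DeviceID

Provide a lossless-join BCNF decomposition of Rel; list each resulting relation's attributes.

Candidate keys of the original relation: {DataCap, PlanID}, {DeviceID, PlanID}, {PlanID, SIM}.
In {BillingCycle, DataCap, DeviceID, IMEI, PlanID, SIM}, {SIM} is not a superkey ({SIM}⁺ restricted to this set is {DeviceID, SIM}), so split on SIM --> DeviceID into {DeviceID, SIM} and {BillingCycle, DataCap, IMEI, PlanID, SIM}.
{DeviceID, SIM} has no BCNF violation.
{BillingCycle, DataCap, IMEI, PlanID, SIM} has no BCNF violation.

{BillingCycle, DataCap, IMEI, PlanID, SIM}; {DeviceID, SIM}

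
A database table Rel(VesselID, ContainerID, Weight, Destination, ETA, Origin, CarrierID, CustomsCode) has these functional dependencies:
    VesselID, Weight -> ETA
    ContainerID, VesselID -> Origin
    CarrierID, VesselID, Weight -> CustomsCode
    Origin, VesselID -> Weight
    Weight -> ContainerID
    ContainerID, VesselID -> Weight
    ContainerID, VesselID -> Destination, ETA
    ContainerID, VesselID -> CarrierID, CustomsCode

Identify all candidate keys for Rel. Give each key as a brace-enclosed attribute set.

{ContainerID, VesselID}, {Origin, VesselID}, {VesselID, Weight}

Attributes never on any right-hand side: {VesselID} — every candidate key must contain it.
{ContainerID, VesselID} is a candidate key since {ContainerID, VesselID}⁺ = {CarrierID, ContainerID, CustomsCode, Destination, ETA, Origin, VesselID, Weight} covers every attribute.
{Origin, VesselID} is a candidate key since {Origin, VesselID}⁺ = {CarrierID, ContainerID, CustomsCode, Destination, ETA, Origin, VesselID, Weight} covers every attribute.
{VesselID, Weight} is a candidate key since {VesselID, Weight}⁺ = {CarrierID, ContainerID, CustomsCode, Destination, ETA, Origin, VesselID, Weight} covers every attribute.
Any other superkey properly contains one of these, so there are no further candidate keys.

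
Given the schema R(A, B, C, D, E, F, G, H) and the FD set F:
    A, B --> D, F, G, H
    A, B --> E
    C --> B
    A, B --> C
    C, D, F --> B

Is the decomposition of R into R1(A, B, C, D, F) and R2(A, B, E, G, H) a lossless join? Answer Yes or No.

Yes

Common attributes: {A, B}; their closure is {A, B, C, D, E, F, G, H}.
R1 is contained in that closure, so R1 ∩ R2 --> R1 holds and the join is lossless.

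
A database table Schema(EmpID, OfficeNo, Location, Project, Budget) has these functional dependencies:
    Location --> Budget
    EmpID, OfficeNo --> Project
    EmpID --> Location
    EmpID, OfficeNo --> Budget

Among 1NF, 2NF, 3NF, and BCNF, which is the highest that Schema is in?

Candidate key: {EmpID, OfficeNo}. Prime attributes: {EmpID, OfficeNo}.
Location --> Budget: {Location}⁺ = {Budget, Location}, which is not all of the attributes, so the left side is not a superkey — BCNF is violated.
Because {Budget} is non-prime and the left side of Location --> Budget is not a superkey, the relation is not in 3NF.
{EmpID} is a proper subset of the key {EmpID, OfficeNo}, and {EmpID}⁺ contains the non-prime attributes {Budget, Location} — a partial dependency, so 2NF is violated.

1NF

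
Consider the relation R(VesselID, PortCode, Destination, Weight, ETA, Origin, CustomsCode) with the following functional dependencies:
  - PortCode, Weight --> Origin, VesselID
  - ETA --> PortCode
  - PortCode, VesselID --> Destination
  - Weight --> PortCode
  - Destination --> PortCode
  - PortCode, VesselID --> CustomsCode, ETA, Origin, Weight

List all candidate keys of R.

{Destination, VesselID}, {ETA, VesselID}, {PortCode, VesselID}, {Weight}

Closure of {Weight} is {CustomsCode, Destination, ETA, Origin, PortCode, VesselID, Weight}, the whole schema; {Weight} is a candidate key.
Closure of {Destination, VesselID} is {CustomsCode, Destination, ETA, Origin, PortCode, VesselID, Weight}, the whole schema; {Destination, VesselID} is a candidate key.
Closure of {ETA, VesselID} is {CustomsCode, Destination, ETA, Origin, PortCode, VesselID, Weight}, the whole schema; {ETA, VesselID} is a candidate key.
Closure of {PortCode, VesselID} is {CustomsCode, Destination, ETA, Origin, PortCode, VesselID, Weight}, the whole schema; {PortCode, VesselID} is a candidate key.
These are minimal and exhaustive — every other superkey contains one of them.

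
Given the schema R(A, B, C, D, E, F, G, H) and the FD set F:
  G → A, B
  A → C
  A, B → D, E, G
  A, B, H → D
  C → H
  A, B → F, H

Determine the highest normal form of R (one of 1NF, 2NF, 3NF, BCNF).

Candidate keys: {A, B}, {G}. Prime attributes: {A, B, G}.
For A → C we have {A}⁺ = {A, C, H}; {A} is not a superkey, so BCNF fails.
Because {C} is non-prime and the left side of A → C is not a superkey, the relation is not in 3NF.
The proper key subset {A} of {A, B} determines non-prime {C, H}, so the relation is not even in 2NF.

1NF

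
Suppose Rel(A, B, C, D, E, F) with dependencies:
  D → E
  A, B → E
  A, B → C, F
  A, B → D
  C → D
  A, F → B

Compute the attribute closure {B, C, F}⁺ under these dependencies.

Start with {B, C, F}.
C → D applies; add {D} → now {B, C, D, F}.
D → E applies; add {E} → now {B, C, D, E, F}.
No further FD applies.

{B, C, D, E, F}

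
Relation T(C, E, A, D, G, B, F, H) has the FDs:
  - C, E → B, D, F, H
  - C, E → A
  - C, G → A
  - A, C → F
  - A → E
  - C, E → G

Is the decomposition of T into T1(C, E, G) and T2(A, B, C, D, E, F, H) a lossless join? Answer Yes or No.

Yes

Common attributes: {C, E}; their closure is {A, B, C, D, E, F, G, H}.
Since T1 ⊆ {A, B, C, D, E, F, G, H}, the intersection is a superkey of T1; the decomposition is lossless.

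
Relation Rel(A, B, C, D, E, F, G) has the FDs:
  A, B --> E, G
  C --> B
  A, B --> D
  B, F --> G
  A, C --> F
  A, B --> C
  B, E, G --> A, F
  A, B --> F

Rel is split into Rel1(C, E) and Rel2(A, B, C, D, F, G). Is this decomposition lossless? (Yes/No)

Rel1 ∩ Rel2 = {C}; its closure under F is {B, C}.
The closure covers neither Rel1 nor Rel2 entirely; the join is not lossless.

No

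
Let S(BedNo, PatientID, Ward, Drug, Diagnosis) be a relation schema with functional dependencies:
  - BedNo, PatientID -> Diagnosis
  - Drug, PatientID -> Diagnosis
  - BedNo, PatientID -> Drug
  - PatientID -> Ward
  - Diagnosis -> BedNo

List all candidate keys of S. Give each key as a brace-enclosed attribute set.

Attributes never on any right-hand side: {PatientID} — every candidate key must contain it.
Closure of {BedNo, PatientID} is {BedNo, Diagnosis, Drug, PatientID, Ward}, the whole schema; {BedNo, PatientID} is a candidate key.
Closure of {Diagnosis, PatientID} is {BedNo, Diagnosis, Drug, PatientID, Ward}, the whole schema; {Diagnosis, PatientID} is a candidate key.
Closure of {Drug, PatientID} is {BedNo, Diagnosis, Drug, PatientID, Ward}, the whole schema; {Drug, PatientID} is a candidate key.
Any other superkey properly contains one of these, so there are no further candidate keys.

{BedNo, PatientID}, {Diagnosis, PatientID}, {Drug, PatientID}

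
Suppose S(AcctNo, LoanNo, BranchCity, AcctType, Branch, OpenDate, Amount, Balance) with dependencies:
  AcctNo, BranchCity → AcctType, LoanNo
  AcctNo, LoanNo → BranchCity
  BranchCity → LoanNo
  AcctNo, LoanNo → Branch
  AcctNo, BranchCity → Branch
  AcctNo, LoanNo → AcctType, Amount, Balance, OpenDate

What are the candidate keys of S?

No FD produces {AcctNo}, so it must be in every candidate key.
{AcctNo, BranchCity} is a candidate key since {AcctNo, BranchCity}⁺ = {AcctNo, AcctType, Amount, Balance, Branch, BranchCity, LoanNo, OpenDate} covers every attribute.
{AcctNo, LoanNo} is a candidate key since {AcctNo, LoanNo}⁺ = {AcctNo, AcctType, Amount, Balance, Branch, BranchCity, LoanNo, OpenDate} covers every attribute.
No proper subset of any of these is a key, and no other minimal superkey exists.

{AcctNo, BranchCity}, {AcctNo, LoanNo}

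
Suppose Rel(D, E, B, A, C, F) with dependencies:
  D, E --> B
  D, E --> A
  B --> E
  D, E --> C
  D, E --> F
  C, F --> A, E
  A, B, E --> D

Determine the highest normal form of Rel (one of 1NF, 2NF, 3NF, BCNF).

3NF

Candidate keys: {A, B}, {B, C, F}, {B, D}, {C, D, F}, {D, E}. Prime attributes: {A, B, C, D, E, F}.
B --> E: {B}⁺ = {B, E}, which is not all of the attributes, so the left side is not a superkey — BCNF is violated.
Since {E} ⊆ prime attributes and every other non-superkey FD also has a prime right side, the schema is in 3NF.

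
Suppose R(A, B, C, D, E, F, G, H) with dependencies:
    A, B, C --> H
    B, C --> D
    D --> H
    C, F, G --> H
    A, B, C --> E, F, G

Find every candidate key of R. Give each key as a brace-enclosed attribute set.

{A, B, C} never appear on the right of any FD, so every key must include all of them.
{A, B, C} is a candidate key since {A, B, C}⁺ = {A, B, C, D, E, F, G, H} covers every attribute.
Every other attribute set either contains this one or has a smaller closure.

{A, B, C}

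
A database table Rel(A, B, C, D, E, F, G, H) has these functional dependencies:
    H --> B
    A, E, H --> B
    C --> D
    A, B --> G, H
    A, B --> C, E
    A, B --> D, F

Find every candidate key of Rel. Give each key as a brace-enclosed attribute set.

Attributes never on any right-hand side: {A} — every candidate key must contain it.
Closure of {A, B} is {A, B, C, D, E, F, G, H}, the whole schema; {A, B} is a candidate key.
Closure of {A, H} is {A, B, C, D, E, F, G, H}, the whole schema; {A, H} is a candidate key.
No proper subset of any of these is a key, and no other minimal superkey exists.

{A, B}, {A, H}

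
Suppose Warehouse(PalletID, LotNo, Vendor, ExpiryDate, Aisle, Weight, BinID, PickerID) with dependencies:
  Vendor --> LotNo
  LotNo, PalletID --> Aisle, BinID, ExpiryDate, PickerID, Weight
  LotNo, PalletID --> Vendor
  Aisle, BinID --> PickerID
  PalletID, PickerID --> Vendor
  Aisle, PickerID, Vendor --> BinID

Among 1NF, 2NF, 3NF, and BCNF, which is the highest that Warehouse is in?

Candidate keys: {Aisle, BinID, PalletID}, {LotNo, PalletID}, {PalletID, PickerID}, {PalletID, Vendor}. Prime attributes: {Aisle, BinID, LotNo, PalletID, PickerID, Vendor}.
Vendor --> LotNo breaks BCNF: {Vendor}⁺ = {LotNo, Vendor}, so {Vendor} is not a superkey.
Its right-hand attributes {LotNo} are all prime, as are those of every other non-superkey FD — the relation is in 3NF.

3NF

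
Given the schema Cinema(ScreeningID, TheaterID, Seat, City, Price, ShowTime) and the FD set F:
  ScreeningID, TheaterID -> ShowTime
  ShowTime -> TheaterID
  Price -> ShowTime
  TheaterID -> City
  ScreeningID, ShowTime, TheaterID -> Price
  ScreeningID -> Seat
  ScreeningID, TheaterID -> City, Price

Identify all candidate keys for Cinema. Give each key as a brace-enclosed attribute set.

No FD produces {ScreeningID}, so it must be in every candidate key.
{Price, ScreeningID} is a candidate key since {Price, ScreeningID}⁺ = {City, Price, ScreeningID, Seat, ShowTime, TheaterID} covers every attribute.
{ScreeningID, ShowTime} is a candidate key since {ScreeningID, ShowTime}⁺ = {City, Price, ScreeningID, Seat, ShowTime, TheaterID} covers every attribute.
{ScreeningID, TheaterID} is a candidate key since {ScreeningID, TheaterID}⁺ = {City, Price, ScreeningID, Seat, ShowTime, TheaterID} covers every attribute.
No proper subset of any of these is a key, and no other minimal superkey exists.

{Price, ScreeningID}, {ScreeningID, ShowTime}, {ScreeningID, TheaterID}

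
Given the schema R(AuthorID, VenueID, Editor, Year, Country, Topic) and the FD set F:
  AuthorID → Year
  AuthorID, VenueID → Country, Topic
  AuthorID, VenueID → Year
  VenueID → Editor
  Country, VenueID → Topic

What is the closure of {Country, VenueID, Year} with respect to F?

Start with {Country, VenueID, Year}.
VenueID → Editor applies; add {Editor} → now {Country, Editor, VenueID, Year}.
Country, VenueID → Topic applies; add {Topic} → now {Country, Editor, Topic, VenueID, Year}.
No further FD applies.

{Country, Editor, Topic, VenueID, Year}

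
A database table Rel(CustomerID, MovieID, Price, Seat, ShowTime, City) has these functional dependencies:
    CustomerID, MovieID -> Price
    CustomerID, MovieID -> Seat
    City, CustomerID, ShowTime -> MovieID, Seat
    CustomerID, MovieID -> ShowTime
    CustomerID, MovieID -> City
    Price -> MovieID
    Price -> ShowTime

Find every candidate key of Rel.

{City, CustomerID, ShowTime}, {CustomerID, MovieID}, {CustomerID, Price}

{CustomerID} never appears on the right of any FD, so every key must include it.
{CustomerID, MovieID}⁺ = {City, CustomerID, MovieID, Price, Seat, ShowTime} — all of the relation — so {CustomerID, MovieID} is a candidate key.
{CustomerID, Price}⁺ = {City, CustomerID, MovieID, Price, Seat, ShowTime} — all of the relation — so {CustomerID, Price} is a candidate key.
{City, CustomerID, ShowTime}⁺ = {City, CustomerID, MovieID, Price, Seat, ShowTime} — all of the relation — so {City, CustomerID, ShowTime} is a candidate key.
These are minimal and exhaustive — every other superkey contains one of them.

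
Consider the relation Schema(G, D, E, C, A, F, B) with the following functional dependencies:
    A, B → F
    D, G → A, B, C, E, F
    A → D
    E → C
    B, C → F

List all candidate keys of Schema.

Attributes never on any right-hand side: {G} — every candidate key must contain it.
Closure of {A, G} is {A, B, C, D, E, F, G}, the whole schema; {A, G} is a candidate key.
Closure of {D, G} is {A, B, C, D, E, F, G}, the whole schema; {D, G} is a candidate key.
No proper subset of any of these is a key, and no other minimal superkey exists.

{A, G}, {D, G}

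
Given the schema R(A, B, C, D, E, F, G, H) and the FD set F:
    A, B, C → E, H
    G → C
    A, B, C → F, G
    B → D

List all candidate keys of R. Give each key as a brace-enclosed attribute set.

No FD produces {A, B}, so they must be in every candidate key.
{A, B, C} is a candidate key since {A, B, C}⁺ = {A, B, C, D, E, F, G, H} covers every attribute.
{A, B, G} is a candidate key since {A, B, G}⁺ = {A, B, C, D, E, F, G, H} covers every attribute.
Any other superkey properly contains one of these, so there are no further candidate keys.

{A, B, C}, {A, B, G}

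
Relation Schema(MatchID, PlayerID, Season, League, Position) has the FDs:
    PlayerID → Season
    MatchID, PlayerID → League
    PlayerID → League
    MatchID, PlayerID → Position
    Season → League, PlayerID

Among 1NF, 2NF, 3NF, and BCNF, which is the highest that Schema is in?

1NF

Candidate keys: {MatchID, PlayerID}, {MatchID, Season}. Prime attributes: {MatchID, PlayerID, Season}.
PlayerID → Season breaks BCNF: {PlayerID}⁺ = {League, PlayerID, Season}, so {PlayerID} is not a superkey.
Because {League} is non-prime and the left side of PlayerID → League is not a superkey, the relation is not in 3NF.
{PlayerID} is a proper subset of the key {MatchID, PlayerID}, and {PlayerID}⁺ contains the non-prime attribute {League} — a partial dependency, so 2NF is violated.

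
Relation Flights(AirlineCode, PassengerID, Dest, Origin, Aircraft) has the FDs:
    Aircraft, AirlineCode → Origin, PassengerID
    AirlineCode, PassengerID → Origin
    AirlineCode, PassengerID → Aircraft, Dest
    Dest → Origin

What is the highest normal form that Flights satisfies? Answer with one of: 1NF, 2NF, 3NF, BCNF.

2NF

Candidate keys: {Aircraft, AirlineCode}, {AirlineCode, PassengerID}. Prime attributes: {Aircraft, AirlineCode, PassengerID}.
For Dest → Origin we have {Dest}⁺ = {Dest, Origin}; {Dest} is not a superkey, so BCNF fails.
Dest → Origin determines the non-prime attribute {Origin} from a non-superkey — 3NF is violated.
No non-prime attribute depends on a proper subset of any candidate key, so 2NF holds.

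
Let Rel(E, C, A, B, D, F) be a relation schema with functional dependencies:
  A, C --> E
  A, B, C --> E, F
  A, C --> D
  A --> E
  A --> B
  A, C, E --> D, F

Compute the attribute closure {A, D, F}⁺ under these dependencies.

{A, B, D, E, F}

Start with {A, D, F}.
A --> E applies; add {E} → now {A, D, E, F}.
A --> B applies; add {B} → now {A, B, D, E, F}.
No further FD applies.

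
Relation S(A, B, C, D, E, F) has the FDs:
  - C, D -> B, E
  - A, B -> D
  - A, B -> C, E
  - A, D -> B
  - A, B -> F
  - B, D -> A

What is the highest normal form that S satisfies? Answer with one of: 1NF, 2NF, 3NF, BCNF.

BCNF

Candidate keys: {A, B}, {A, D}, {B, D}, {C, D}. Prime attributes: {A, B, C, D}.
Each dependency's left side is a superkey — BCNF holds.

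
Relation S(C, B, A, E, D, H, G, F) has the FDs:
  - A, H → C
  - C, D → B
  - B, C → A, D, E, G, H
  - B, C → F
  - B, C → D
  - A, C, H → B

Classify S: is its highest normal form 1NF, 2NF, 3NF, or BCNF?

BCNF

Candidate keys: {A, H}, {B, C}, {C, D}. Prime attributes: {A, B, C, D, H}.
The left-hand side of every FD is a superkey, so BCNF is satisfied.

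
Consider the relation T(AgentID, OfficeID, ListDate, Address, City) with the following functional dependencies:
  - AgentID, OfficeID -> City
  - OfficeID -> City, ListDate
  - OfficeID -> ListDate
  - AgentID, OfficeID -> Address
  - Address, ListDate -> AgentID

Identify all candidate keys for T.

{Address, OfficeID}, {AgentID, OfficeID}

{OfficeID} never appears on the right of any FD, so every key must include it.
{Address, OfficeID}⁺ = {Address, AgentID, City, ListDate, OfficeID} — all of the relation — so {Address, OfficeID} is a candidate key.
{AgentID, OfficeID}⁺ = {Address, AgentID, City, ListDate, OfficeID} — all of the relation — so {AgentID, OfficeID} is a candidate key.
No proper subset of any of these is a key, and no other minimal superkey exists.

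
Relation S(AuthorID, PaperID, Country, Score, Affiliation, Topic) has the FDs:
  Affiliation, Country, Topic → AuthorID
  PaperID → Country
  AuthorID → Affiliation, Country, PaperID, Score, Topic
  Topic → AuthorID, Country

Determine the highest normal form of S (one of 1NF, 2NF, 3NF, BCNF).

Candidate keys: {AuthorID}, {Topic}. Prime attributes: {AuthorID, Topic}.
PaperID → Country: {PaperID}⁺ = {Country, PaperID}, which is not all of the attributes, so the left side is not a superkey — BCNF is violated.
PaperID → Country determines the non-prime attribute {Country} from a non-superkey — 3NF is violated.
All keys have size 1, which rules out partial dependencies — 2NF is satisfied.

2NF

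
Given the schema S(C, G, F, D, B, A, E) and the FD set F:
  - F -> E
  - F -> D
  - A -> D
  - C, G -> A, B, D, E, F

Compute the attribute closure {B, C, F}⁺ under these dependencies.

Start with {B, C, F}.
F -> E applies; add {E} → now {B, C, E, F}.
F -> D applies; add {D} → now {B, C, D, E, F}.
No further FD applies.

{B, C, D, E, F}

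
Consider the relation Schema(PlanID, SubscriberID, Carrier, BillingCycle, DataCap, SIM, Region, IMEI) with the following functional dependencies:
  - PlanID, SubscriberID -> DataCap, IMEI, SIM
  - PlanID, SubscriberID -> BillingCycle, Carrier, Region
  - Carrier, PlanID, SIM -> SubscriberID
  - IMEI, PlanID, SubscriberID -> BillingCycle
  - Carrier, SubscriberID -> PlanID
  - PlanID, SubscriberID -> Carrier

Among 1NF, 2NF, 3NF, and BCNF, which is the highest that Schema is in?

Candidate keys: {Carrier, PlanID, SIM}, {Carrier, SubscriberID}, {PlanID, SubscriberID}. Prime attributes: {Carrier, PlanID, SIM, SubscriberID}.
Every FD has a superkey on the left, so the relation is in BCNF.

BCNF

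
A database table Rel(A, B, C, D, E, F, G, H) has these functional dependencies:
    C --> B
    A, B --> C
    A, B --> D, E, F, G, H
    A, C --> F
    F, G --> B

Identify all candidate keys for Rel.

{A} never appears on the right of any FD, so every key must include it.
{A, B}⁺ = {A, B, C, D, E, F, G, H}, which is every attribute, so {A, B} is a candidate key.
{A, C}⁺ = {A, B, C, D, E, F, G, H}, which is every attribute, so {A, C} is a candidate key.
{A, F, G}⁺ = {A, B, C, D, E, F, G, H}, which is every attribute, so {A, F, G} is a candidate key.
No proper subset of any of these is a key, and no other minimal superkey exists.

{A, B}, {A, C}, {A, F, G}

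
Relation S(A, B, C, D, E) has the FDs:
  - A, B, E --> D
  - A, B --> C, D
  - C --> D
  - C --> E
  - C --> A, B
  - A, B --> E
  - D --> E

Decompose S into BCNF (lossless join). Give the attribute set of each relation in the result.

Candidate keys of the original relation: {A, B}, {C}.
{A, B, C, D, E}: {D} determines {D, E} here but is not a superkey — split on D --> E, giving {D, E} and {A, B, C, D}.
{D, E}: every determinant is a superkey — BCNF.
{A, B, C, D}: every determinant is a superkey — BCNF.

{A, B, C, D}; {D, E}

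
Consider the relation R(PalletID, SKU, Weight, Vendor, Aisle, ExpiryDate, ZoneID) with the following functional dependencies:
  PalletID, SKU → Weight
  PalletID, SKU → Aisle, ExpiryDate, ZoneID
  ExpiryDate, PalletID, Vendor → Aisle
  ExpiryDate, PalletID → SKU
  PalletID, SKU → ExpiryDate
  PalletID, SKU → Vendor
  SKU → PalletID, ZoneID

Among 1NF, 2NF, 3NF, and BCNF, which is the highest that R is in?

Candidate keys: {ExpiryDate, PalletID}, {SKU}. Prime attributes: {ExpiryDate, PalletID, SKU}.
Every FD has a superkey on the left, so the relation is in BCNF.

BCNF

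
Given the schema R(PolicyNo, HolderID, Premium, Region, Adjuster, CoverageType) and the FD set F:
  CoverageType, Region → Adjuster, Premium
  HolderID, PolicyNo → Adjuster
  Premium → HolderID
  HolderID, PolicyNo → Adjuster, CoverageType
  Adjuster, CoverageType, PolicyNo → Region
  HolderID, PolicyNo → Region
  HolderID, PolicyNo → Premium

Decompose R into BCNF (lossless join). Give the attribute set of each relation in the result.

{Adjuster, CoverageType, Premium, Region}; {CoverageType, PolicyNo, Region}; {HolderID, Premium}

Candidate keys of the original relation: {Adjuster, CoverageType, PolicyNo}, {CoverageType, PolicyNo, Region}, {HolderID, PolicyNo}, {PolicyNo, Premium}.
Within {Adjuster, CoverageType, HolderID, PolicyNo, Premium, Region}: {CoverageType, Region}⁺ ∩ {Adjuster, CoverageType, HolderID, PolicyNo, Premium, Region} = {Adjuster, CoverageType, HolderID, Premium, Region}, not the whole set, so CoverageType, Region → Adjuster, HolderID, Premium violates BCNF; decompose into {Adjuster, CoverageType, HolderID, Premium, Region} and {CoverageType, PolicyNo, Region}.
Within {Adjuster, CoverageType, HolderID, Premium, Region}: {Premium}⁺ ∩ {Adjuster, CoverageType, HolderID, Premium, Region} = {HolderID, Premium}, not the whole set, so Premium → HolderID violates BCNF; decompose into {HolderID, Premium} and {Adjuster, CoverageType, Premium, Region}.
{HolderID, Premium} is in BCNF.
{Adjuster, CoverageType, Premium, Region} is in BCNF.
{CoverageType, PolicyNo, Region} is in BCNF.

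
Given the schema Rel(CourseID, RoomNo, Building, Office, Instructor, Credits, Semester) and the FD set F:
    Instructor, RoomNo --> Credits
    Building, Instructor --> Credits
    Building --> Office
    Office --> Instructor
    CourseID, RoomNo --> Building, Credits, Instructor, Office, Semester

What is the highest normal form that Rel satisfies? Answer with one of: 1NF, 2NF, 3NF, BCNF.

Candidate key: {CourseID, RoomNo}. Prime attributes: {CourseID, RoomNo}.
Instructor, RoomNo --> Credits breaks BCNF: {Instructor, RoomNo}⁺ = {Credits, Instructor, RoomNo}, so {Instructor, RoomNo} is not a superkey.
Instructor, RoomNo --> Credits determines the non-prime attribute {Credits} from a non-superkey — 3NF is violated.
Checking every proper subset of each key, none determines a non-prime attribute — 2NF is satisfied.

2NF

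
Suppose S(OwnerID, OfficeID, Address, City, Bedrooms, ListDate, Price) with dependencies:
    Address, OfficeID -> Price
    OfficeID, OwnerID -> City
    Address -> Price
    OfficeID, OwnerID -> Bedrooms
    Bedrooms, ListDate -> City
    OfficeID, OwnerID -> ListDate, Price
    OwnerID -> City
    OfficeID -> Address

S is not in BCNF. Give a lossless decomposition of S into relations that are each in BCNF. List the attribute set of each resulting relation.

{Address, OfficeID}; {Address, Price}; {Bedrooms, City, ListDate}; {Bedrooms, ListDate, OfficeID, OwnerID}

Candidate key of the original relation: {OfficeID, OwnerID}.
Within {Address, Bedrooms, City, ListDate, OfficeID, OwnerID, Price}: {Address, OfficeID}⁺ ∩ {Address, Bedrooms, City, ListDate, OfficeID, OwnerID, Price} = {Address, OfficeID, Price}, not the whole set, so Address, OfficeID -> Price violates BCNF; decompose into {Address, OfficeID, Price} and {Address, Bedrooms, City, ListDate, OfficeID, OwnerID}.
Within {Address, OfficeID, Price}: {Address}⁺ ∩ {Address, OfficeID, Price} = {Address, Price}, not the whole set, so Address -> Price violates BCNF; decompose into {Address, Price} and {Address, OfficeID}.
{Address, Price} has no BCNF violation.
{Address, OfficeID} has no BCNF violation.
Within {Address, Bedrooms, City, ListDate, OfficeID, OwnerID}: {Bedrooms, ListDate}⁺ ∩ {Address, Bedrooms, City, ListDate, OfficeID, OwnerID} = {Bedrooms, City, ListDate}, not the whole set, so Bedrooms, ListDate -> City violates BCNF; decompose into {Bedrooms, City, ListDate} and {Address, Bedrooms, ListDate, OfficeID, OwnerID}.
{Bedrooms, City, ListDate} has no BCNF violation.
Within {Address, Bedrooms, ListDate, OfficeID, OwnerID}: {OfficeID}⁺ ∩ {Address, Bedrooms, ListDate, OfficeID, OwnerID} = {Address, OfficeID}, not the whole set, so OfficeID -> Address violates BCNF; decompose into {Address, OfficeID} and {Bedrooms, ListDate, OfficeID, OwnerID}.
{Address, OfficeID} has no BCNF violation.
{Bedrooms, ListDate, OfficeID, OwnerID} has no BCNF violation.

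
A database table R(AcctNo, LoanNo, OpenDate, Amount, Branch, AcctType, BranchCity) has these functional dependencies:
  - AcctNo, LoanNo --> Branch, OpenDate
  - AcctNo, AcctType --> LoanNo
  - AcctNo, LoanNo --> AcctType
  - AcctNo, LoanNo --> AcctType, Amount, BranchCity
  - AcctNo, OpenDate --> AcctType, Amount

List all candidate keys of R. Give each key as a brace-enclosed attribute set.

{AcctNo, AcctType}, {AcctNo, LoanNo}, {AcctNo, OpenDate}

{AcctNo} never appears on the right of any FD, so every key must include it.
Closure of {AcctNo, AcctType} is {AcctNo, AcctType, Amount, Branch, BranchCity, LoanNo, OpenDate}, the whole schema; {AcctNo, AcctType} is a candidate key.
Closure of {AcctNo, LoanNo} is {AcctNo, AcctType, Amount, Branch, BranchCity, LoanNo, OpenDate}, the whole schema; {AcctNo, LoanNo} is a candidate key.
Closure of {AcctNo, OpenDate} is {AcctNo, AcctType, Amount, Branch, BranchCity, LoanNo, OpenDate}, the whole schema; {AcctNo, OpenDate} is a candidate key.
No proper subset of any of these is a key, and no other minimal superkey exists.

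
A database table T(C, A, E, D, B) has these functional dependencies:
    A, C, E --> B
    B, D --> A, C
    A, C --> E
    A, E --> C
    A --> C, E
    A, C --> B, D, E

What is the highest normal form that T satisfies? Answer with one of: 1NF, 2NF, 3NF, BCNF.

Candidate keys: {A}, {B, D}. Prime attributes: {A, B, D}.
Every FD has a superkey on the left, so the relation is in BCNF.

BCNF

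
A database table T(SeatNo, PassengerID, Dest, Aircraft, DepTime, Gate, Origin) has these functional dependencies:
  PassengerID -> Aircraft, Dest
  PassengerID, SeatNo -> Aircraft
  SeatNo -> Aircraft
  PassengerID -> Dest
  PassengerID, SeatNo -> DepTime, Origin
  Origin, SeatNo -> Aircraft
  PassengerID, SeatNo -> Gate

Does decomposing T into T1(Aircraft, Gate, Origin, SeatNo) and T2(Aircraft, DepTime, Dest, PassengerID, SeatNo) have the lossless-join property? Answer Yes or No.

Common attributes: {Aircraft, SeatNo}; their closure is {Aircraft, SeatNo}.
The closure covers neither T1 nor T2 entirely; the join is not lossless.

No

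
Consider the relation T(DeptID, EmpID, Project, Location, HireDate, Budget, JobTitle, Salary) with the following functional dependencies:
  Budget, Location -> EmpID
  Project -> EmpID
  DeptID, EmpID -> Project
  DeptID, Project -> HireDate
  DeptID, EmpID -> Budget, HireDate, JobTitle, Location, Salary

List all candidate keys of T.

Attributes never on any right-hand side: {DeptID} — every candidate key must contain it.
{DeptID, EmpID}⁺ = {Budget, DeptID, EmpID, HireDate, JobTitle, Location, Project, Salary}, which is every attribute, so {DeptID, EmpID} is a candidate key.
{DeptID, Project}⁺ = {Budget, DeptID, EmpID, HireDate, JobTitle, Location, Project, Salary}, which is every attribute, so {DeptID, Project} is a candidate key.
{Budget, DeptID, Location}⁺ = {Budget, DeptID, EmpID, HireDate, JobTitle, Location, Project, Salary}, which is every attribute, so {Budget, DeptID, Location} is a candidate key.
No proper subset of any of these is a key, and no other minimal superkey exists.

{Budget, DeptID, Location}, {DeptID, EmpID}, {DeptID, Project}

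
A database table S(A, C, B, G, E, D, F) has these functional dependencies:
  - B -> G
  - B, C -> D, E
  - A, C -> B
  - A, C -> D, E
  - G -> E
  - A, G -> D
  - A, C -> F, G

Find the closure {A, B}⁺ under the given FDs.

Start with {A, B}.
B -> G applies; add {G} → now {A, B, G}.
G -> E applies; add {E} → now {A, B, E, G}.
A, G -> D applies; add {D} → now {A, B, D, E, G}.
No further FD applies.

{A, B, D, E, G}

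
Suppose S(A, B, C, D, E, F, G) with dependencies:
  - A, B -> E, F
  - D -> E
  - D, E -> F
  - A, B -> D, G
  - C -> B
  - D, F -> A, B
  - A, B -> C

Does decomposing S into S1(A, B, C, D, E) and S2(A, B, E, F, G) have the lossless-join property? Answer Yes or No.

Yes

The shared attributes are {A, B, E} and {A, B, E}⁺ = {A, B, C, D, E, F, G}.
Since S1 ⊆ {A, B, C, D, E, F, G}, the intersection is a superkey of S1; the decomposition is lossless.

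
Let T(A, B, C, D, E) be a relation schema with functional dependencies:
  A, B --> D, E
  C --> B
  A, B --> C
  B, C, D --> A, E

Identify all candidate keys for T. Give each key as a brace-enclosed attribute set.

{A, B}⁺ = {A, B, C, D, E}, which is every attribute, so {A, B} is a candidate key.
{A, C}⁺ = {A, B, C, D, E}, which is every attribute, so {A, C} is a candidate key.
{C, D}⁺ = {A, B, C, D, E}, which is every attribute, so {C, D} is a candidate key.
No proper subset of any of these is a key, and no other minimal superkey exists.

{A, B}, {A, C}, {C, D}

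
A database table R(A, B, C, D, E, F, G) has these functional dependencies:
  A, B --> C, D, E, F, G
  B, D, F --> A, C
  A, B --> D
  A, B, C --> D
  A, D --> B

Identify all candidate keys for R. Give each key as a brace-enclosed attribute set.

{A, B}, {A, D}, {B, D, F}

{A, B}⁺ = {A, B, C, D, E, F, G} — all of the relation — so {A, B} is a candidate key.
{A, D}⁺ = {A, B, C, D, E, F, G} — all of the relation — so {A, D} is a candidate key.
{B, D, F}⁺ = {A, B, C, D, E, F, G} — all of the relation — so {B, D, F} is a candidate key.
No proper subset of any of these is a key, and no other minimal superkey exists.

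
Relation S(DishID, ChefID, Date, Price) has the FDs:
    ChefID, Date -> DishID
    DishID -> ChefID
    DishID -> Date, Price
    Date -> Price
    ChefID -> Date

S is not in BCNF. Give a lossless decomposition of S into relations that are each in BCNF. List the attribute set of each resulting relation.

{ChefID, Date, DishID}; {Date, Price}

Candidate keys of the original relation: {ChefID}, {DishID}.
Within {ChefID, Date, DishID, Price}: {Date}⁺ ∩ {ChefID, Date, DishID, Price} = {Date, Price}, not the whole set, so Date -> Price violates BCNF; decompose into {Date, Price} and {ChefID, Date, DishID}.
{Date, Price} has no BCNF violation.
{ChefID, Date, DishID} has no BCNF violation.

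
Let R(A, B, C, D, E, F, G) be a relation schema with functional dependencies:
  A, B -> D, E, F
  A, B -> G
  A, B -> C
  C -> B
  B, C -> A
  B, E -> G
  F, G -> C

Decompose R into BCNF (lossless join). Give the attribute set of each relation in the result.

Candidate keys of the original relation: {A, B}, {B, E, F}, {C}, {F, G}.
In {A, B, C, D, E, F, G}, {B, E} is not a superkey ({B, E}⁺ restricted to this set is {B, E, G}), so split on B, E -> G into {B, E, G} and {A, B, C, D, E, F}.
{B, E, G} is in BCNF.
{A, B, C, D, E, F} is in BCNF.

{A, B, C, D, E, F}; {B, E, G}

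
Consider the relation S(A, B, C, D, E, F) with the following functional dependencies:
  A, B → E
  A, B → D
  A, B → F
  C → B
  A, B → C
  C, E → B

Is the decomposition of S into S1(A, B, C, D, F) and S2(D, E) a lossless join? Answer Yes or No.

The shared attributes are {D} and {D}⁺ = {D}.
Neither S1 nor S2 is contained in that closure, so the decomposition is lossy.

No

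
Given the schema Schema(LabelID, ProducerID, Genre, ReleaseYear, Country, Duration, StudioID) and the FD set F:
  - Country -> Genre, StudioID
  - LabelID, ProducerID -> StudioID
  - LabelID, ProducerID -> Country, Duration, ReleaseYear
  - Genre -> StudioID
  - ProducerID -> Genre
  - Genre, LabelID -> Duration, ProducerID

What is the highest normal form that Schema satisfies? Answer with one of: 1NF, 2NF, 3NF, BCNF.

Candidate keys: {Country, LabelID}, {Genre, LabelID}, {LabelID, ProducerID}. Prime attributes: {Country, Genre, LabelID, ProducerID}.
For Country -> Genre, StudioID we have {Country}⁺ = {Country, Genre, StudioID}; {Country} is not a superkey, so BCNF fails.
Country -> Genre, StudioID has non-prime {StudioID} on the right and a non-superkey on the left, so 3NF fails.
The proper key subset {Country} of {Country, LabelID} determines non-prime {StudioID}, so the relation is not even in 2NF.

1NF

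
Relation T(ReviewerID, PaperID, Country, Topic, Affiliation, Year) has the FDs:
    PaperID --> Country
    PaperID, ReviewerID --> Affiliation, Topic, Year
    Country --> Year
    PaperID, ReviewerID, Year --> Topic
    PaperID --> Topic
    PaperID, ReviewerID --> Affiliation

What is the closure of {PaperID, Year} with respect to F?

Start with {PaperID, Year}.
PaperID --> Country applies; add {Country} → now {Country, PaperID, Year}.
PaperID --> Topic applies; add {Topic} → now {Country, PaperID, Topic, Year}.
No further FD applies.

{Country, PaperID, Topic, Year}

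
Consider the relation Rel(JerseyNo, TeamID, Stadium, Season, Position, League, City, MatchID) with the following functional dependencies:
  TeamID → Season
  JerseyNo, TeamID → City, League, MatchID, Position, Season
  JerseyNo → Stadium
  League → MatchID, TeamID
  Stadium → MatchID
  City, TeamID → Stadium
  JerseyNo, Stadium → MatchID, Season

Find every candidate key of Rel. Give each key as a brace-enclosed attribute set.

Attributes never on any right-hand side: {JerseyNo} — every candidate key must contain it.
Closure of {JerseyNo, League} is {City, JerseyNo, League, MatchID, Position, Season, Stadium, TeamID}, the whole schema; {JerseyNo, League} is a candidate key.
Closure of {JerseyNo, TeamID} is {City, JerseyNo, League, MatchID, Position, Season, Stadium, TeamID}, the whole schema; {JerseyNo, TeamID} is a candidate key.
These are minimal and exhaustive — every other superkey contains one of them.

{JerseyNo, League}, {JerseyNo, TeamID}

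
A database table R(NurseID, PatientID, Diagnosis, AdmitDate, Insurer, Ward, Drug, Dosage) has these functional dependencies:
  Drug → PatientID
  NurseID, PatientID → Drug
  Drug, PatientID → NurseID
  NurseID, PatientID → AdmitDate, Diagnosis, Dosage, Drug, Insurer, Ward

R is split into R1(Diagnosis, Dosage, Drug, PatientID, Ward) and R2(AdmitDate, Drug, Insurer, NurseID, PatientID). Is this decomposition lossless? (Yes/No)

Common attributes: {Drug, PatientID}; their closure is {AdmitDate, Diagnosis, Dosage, Drug, Insurer, NurseID, PatientID, Ward}.
This includes all of R1, so the common attributes are a superkey of R1 — the join is lossless.

Yes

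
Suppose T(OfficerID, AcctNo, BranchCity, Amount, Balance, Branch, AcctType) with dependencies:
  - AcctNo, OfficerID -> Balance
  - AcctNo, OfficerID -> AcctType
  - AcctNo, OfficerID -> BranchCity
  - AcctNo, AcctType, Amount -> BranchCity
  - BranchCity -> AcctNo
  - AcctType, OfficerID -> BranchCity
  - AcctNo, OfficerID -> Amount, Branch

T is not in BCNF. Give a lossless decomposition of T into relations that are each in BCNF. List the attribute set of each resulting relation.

Candidate keys of the original relation: {AcctNo, OfficerID}, {AcctType, OfficerID}, {BranchCity, OfficerID}.
{AcctNo, AcctType, Amount, Balance, Branch, BranchCity, OfficerID}: {AcctNo, AcctType, Amount} determines {AcctNo, AcctType, Amount, BranchCity} here but is not a superkey — split on AcctNo, AcctType, Amount -> BranchCity, giving {AcctNo, AcctType, Amount, BranchCity} and {AcctNo, AcctType, Amount, Balance, Branch, OfficerID}.
{AcctNo, AcctType, Amount, BranchCity}: {BranchCity} determines {AcctNo, BranchCity} here but is not a superkey — split on BranchCity -> AcctNo, giving {AcctNo, BranchCity} and {AcctType, Amount, BranchCity}.
{AcctNo, BranchCity} has no BCNF violation.
{AcctType, Amount, BranchCity} has no BCNF violation.
{AcctNo, AcctType, Amount, Balance, Branch, OfficerID} has no BCNF violation.

{AcctNo, AcctType, Amount, Balance, Branch, OfficerID}; {AcctNo, BranchCity}; {AcctType, Amount, BranchCity}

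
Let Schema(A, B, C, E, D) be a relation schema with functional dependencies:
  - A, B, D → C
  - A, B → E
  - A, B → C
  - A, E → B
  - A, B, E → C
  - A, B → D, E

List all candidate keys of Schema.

Attributes never on any right-hand side: {A} — every candidate key must contain it.
Closure of {A, B} is {A, B, C, D, E}, the whole schema; {A, B} is a candidate key.
Closure of {A, E} is {A, B, C, D, E}, the whole schema; {A, E} is a candidate key.
These are minimal and exhaustive — every other superkey contains one of them.

{A, B}, {A, E}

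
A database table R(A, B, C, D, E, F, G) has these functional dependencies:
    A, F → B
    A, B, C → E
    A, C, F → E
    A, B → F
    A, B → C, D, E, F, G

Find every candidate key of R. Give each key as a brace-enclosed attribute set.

{A, B}, {A, F}

{A} never appears on the right of any FD, so every key must include it.
{A, B} is a candidate key since {A, B}⁺ = {A, B, C, D, E, F, G} covers every attribute.
{A, F} is a candidate key since {A, F}⁺ = {A, B, C, D, E, F, G} covers every attribute.
No proper subset of any of these is a key, and no other minimal superkey exists.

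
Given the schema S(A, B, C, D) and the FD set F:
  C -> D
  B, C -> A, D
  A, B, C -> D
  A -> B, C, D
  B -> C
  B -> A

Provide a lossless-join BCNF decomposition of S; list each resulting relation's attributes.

{A, B, C}; {C, D}

Candidate keys of the original relation: {A}, {B}.
Within {A, B, C, D}: {C}⁺ ∩ {A, B, C, D} = {C, D}, not the whole set, so C -> D violates BCNF; decompose into {C, D} and {A, B, C}.
{C, D} has no BCNF violation.
{A, B, C} has no BCNF violation.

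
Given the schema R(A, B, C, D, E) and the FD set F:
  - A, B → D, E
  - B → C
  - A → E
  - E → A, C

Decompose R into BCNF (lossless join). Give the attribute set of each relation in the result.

{A, B, D}; {A, E}; {B, C}

Candidate keys of the original relation: {A, B}, {B, E}.
Within {A, B, C, D, E}: {B}⁺ ∩ {A, B, C, D, E} = {B, C}, not the whole set, so B → C violates BCNF; decompose into {B, C} and {A, B, D, E}.
{B, C} has no BCNF violation.
Within {A, B, D, E}: {A}⁺ ∩ {A, B, D, E} = {A, E}, not the whole set, so A → E violates BCNF; decompose into {A, E} and {A, B, D}.
{A, E} has no BCNF violation.
{A, B, D} has no BCNF violation.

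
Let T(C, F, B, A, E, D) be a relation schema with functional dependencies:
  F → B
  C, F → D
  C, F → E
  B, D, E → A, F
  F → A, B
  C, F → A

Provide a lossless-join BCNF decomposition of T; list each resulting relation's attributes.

{A, B, F}; {C, D, E, F}

Candidate keys of the original relation: {B, C, D, E}, {C, F}.
Within {A, B, C, D, E, F}: {F}⁺ ∩ {A, B, C, D, E, F} = {A, B, F}, not the whole set, so F → A, B violates BCNF; decompose into {A, B, F} and {C, D, E, F}.
{A, B, F} is in BCNF.
{C, D, E, F} is in BCNF.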